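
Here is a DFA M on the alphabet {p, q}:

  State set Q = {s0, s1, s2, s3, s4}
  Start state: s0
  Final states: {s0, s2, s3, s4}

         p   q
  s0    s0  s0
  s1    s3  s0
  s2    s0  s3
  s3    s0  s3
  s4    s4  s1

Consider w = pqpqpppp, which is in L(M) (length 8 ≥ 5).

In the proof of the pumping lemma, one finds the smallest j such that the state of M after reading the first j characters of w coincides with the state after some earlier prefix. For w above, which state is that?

s0

Run of M on w = p q p q p p p p:
  step 0: s0  (start)
  step 1: s0  (read p: s0→s0)   ← first repeat (s0 seen earlier)
  step 2: s0  (read q: s0→s0)
  step 3: s0  (read p: s0→s0)
  step 4: s0  (read q: s0→s0)
  step 5: s0  (read p: s0→s0)
  step 6: s0  (read p: s0→s0)
  step 7: s0  (read p: s0→s0)
  step 8: s0  (read p: s0→s0)

The earliest repeat is at step j = 1: M is in s0, which it already visited at step i = 0.
The DFA has 5 states, so the proof of the pumping lemma guarantees a repeated state among the first 5+1 visited; the segment between the two visits is the pumpable y.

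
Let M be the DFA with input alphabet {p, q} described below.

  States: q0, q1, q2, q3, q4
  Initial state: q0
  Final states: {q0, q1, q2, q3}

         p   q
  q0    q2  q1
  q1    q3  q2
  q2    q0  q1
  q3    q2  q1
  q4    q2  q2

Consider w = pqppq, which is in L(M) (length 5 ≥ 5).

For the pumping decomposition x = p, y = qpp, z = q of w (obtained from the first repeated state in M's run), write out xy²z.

pqppqppq

xy^2z = p·qpp·qpp·q = pqppqppq.
Reading y = qpp takes M from q2 back to q2, so after x·y·y the machine is still in q2, and z then leads to the accepting state q1. Hence pqppqppq ∈ L(M).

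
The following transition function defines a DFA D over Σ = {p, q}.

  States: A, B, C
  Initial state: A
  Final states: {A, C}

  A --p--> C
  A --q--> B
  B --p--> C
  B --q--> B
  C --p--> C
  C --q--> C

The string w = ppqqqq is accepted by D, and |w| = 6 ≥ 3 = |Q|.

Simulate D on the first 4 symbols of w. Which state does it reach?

State sequence: A -p-> C -p-> C -q-> C -q-> C

After reading 4 characters, D is in state C.
(This kind of state-tracing is the core of the pumping-lemma construction: with 3 states, pigeonhole forces a repeat within the first 3 steps.)

C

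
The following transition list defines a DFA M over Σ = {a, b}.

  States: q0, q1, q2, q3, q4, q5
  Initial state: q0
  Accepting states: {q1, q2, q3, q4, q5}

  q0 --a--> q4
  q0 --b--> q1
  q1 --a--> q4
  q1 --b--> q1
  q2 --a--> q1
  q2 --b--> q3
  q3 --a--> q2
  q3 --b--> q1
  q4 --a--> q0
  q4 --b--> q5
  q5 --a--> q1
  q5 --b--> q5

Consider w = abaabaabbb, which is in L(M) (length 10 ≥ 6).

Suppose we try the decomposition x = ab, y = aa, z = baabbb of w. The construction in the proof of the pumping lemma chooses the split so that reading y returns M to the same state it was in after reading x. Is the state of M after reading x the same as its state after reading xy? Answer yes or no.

no

Run of M on the first 4 characters of w = a b a a:
  step 0: q0  (start)
  step 1: q4  (read a: q0→q4)
  step 2: q5  (read b: q4→q5)
  step 3: q1  (read a: q5→q1)
  step 4: q4  (read a: q1→q4)

After x (step 2): q5. After xy (step 4): q4.
They differ (q5 ≠ q4), so y is not a cycle from the state after x; this split is not the one the pumping-lemma construction produces, and pumping y need not keep the string in L(M).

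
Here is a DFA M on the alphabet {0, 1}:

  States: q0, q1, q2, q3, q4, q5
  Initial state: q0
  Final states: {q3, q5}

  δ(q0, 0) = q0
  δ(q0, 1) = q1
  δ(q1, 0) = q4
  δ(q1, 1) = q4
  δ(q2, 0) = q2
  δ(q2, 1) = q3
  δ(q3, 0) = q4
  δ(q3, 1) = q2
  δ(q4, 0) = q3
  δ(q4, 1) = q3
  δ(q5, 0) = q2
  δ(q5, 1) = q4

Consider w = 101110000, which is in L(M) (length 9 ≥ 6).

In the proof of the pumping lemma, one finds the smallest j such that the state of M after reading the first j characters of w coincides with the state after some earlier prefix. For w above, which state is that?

q3

State sequence: q0 -1-> q1 -0-> q4 -1-> q3 -1-> q2 -1-> q3 -0-> q4 -0-> q3 -0-> q4 -0-> q3
First repeat at step 5: q3 was already visited.

The earliest repeat is at step j = 5: M is in q3, which it already visited at step i = 3.
Since M has 6 states, any run of length ≥ 6 visits 6+1 states, so by pigeonhole some state repeats within the first 6 steps — that repeat gives the pumpable loop.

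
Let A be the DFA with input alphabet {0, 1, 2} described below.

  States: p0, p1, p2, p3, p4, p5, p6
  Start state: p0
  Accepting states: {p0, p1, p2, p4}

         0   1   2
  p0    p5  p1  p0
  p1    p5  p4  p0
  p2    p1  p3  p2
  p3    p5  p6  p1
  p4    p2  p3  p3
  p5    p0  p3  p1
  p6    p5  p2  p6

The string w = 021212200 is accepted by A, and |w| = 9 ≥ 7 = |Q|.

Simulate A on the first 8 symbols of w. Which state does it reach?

State sequence: p0 -0-> p5 -2-> p1 -1-> p4 -2-> p3 -1-> p6 -2-> p6 -2-> p6 -0-> p5

After reading 8 characters, A is in state p5.

p5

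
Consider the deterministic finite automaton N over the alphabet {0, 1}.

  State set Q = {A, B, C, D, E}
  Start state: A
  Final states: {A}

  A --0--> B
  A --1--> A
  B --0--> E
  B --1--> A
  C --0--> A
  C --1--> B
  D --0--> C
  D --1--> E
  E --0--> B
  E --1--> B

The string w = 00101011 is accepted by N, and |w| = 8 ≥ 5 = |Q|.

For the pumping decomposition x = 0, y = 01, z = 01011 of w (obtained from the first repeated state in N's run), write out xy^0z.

001011

xy⁰z = xz = 0·01011 = 001011.
Reading y = 01 takes N from B back to B, so after x the machine is still in B, and z then leads to the accepting state A. Hence 001011 ∈ L(N).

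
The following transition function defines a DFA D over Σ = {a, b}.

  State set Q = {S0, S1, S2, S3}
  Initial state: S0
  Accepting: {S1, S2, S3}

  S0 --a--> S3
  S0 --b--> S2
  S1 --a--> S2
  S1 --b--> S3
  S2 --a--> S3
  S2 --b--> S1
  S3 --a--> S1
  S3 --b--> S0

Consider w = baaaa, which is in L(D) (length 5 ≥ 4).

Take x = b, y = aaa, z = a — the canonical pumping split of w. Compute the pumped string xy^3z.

baaaaaaaaaa

xy^3z = b·aaa·aaa·aaa·a = baaaaaaaaaa.
Reading y = aaa takes D from S2 back to S2, so after x·y·y·y the machine is still in S2, and z then leads to the accepting state S3. Hence baaaaaaaaaa ∈ L(D).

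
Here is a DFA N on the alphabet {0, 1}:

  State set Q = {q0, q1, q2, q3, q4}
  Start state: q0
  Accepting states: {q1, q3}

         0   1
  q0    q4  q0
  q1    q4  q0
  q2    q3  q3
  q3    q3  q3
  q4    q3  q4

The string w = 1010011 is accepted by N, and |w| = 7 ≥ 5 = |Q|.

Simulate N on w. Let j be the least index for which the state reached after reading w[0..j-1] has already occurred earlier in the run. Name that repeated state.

Run of N on w = 1 0 1 0 0 1 1:
  step 0: q0  (start)
  step 1: q0  (read 1: q0→q0)   ← first repeat (q0 seen earlier)
  step 2: q4  (read 0: q0→q4)
  step 3: q4  (read 1: q4→q4)
  step 4: q3  (read 0: q4→q3)
  step 5: q3  (read 0: q3→q3)
  step 6: q3  (read 1: q3→q3)
  step 7: q3  (read 1: q3→q3)

The earliest repeat is at step j = 1: N is in q0, which it already visited at step i = 0.

q0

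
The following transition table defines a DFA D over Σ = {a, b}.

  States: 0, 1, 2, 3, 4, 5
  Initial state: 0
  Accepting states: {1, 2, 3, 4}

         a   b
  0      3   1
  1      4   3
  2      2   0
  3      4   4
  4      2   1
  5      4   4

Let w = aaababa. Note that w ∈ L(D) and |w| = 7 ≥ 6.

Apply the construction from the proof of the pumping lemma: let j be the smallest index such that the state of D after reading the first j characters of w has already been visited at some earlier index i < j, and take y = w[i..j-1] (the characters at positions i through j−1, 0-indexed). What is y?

aaab

State sequence: 0 -a-> 3 -a-> 4 -a-> 2 -b-> 0 -a-> 3 -b-> 4 -a-> 2
First repeat at step 4: 0 was already visited.

So i = 0, j = 4, giving x = w[0:0] = ε, y = w[0:4] = aaab, z = w[4:7] = aba.
Check: |xy| = 4 ≤ 6 and |y| = 4 ≥ 1. Reading y takes D from 0 back to 0, so every xyⁱz is accepted.
With |Q| = 6, pigeonhole forces a state repeat no later than step 6; the substring read between the first and second visits to that state can be pumped.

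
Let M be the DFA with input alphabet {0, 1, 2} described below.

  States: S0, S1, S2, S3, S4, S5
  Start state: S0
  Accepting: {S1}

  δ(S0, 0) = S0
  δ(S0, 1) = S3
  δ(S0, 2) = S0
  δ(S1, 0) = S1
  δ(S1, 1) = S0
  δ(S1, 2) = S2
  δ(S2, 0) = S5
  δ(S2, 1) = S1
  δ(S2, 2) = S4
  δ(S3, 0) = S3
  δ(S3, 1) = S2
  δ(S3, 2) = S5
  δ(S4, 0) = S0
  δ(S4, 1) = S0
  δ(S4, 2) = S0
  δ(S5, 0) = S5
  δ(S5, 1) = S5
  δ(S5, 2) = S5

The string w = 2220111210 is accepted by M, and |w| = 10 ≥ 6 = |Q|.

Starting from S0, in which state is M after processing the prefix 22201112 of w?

Run of M on the first 8 characters of w = 2 2 2 0 1 1 1 2:
  step 0: S0  (start)
  step 1: S0  (read 2: S0→S0)
  step 2: S0  (read 2: S0→S0)
  step 3: S0  (read 2: S0→S0)
  step 4: S0  (read 0: S0→S0)
  step 5: S3  (read 1: S0→S3)
  step 6: S2  (read 1: S3→S2)
  step 7: S1  (read 1: S2→S1)
  step 8: S2  (read 2: S1→S2)

After reading 8 characters, M is in state S2.

S2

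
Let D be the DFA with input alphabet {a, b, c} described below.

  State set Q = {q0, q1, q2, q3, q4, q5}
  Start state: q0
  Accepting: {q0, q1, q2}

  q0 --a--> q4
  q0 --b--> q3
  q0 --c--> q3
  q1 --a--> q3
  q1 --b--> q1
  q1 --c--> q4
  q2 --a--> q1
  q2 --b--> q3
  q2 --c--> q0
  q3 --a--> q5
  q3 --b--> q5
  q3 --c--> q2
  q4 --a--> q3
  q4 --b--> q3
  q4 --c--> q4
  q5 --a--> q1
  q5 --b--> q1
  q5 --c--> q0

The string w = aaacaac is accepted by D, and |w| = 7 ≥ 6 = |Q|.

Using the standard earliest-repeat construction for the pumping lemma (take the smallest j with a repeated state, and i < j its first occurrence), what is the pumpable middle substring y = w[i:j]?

aaac

State sequence: q0 -a-> q4 -a-> q3 -a-> q5 -c-> q0 -a-> q4 -a-> q3 -c-> q2
First repeat at step 4: q0 was already visited.

So i = 0, j = 4, giving x = w[0:0] = ε, y = w[0:4] = aaac, z = w[4:7] = aac.
Check: |xy| = 4 ≤ 6 and |y| = 4 ≥ 1. Reading y takes D from q0 back to q0, so every xyⁱz is accepted.
With |Q| = 6, pigeonhole forces a state repeat no later than step 6; the substring read between the first and second visits to that state can be pumped.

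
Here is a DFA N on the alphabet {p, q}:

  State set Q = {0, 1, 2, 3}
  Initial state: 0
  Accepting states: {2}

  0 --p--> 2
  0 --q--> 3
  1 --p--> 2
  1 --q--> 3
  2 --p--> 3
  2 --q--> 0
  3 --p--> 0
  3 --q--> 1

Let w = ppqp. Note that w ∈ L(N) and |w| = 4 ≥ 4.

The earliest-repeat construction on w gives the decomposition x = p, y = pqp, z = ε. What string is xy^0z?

p

xy⁰z = xz = p·ε = p.
Reading y = pqp takes N from 2 back to 2, so after x the machine is still in 2, and z then leads to the accepting state 2. Hence p ∈ L(N).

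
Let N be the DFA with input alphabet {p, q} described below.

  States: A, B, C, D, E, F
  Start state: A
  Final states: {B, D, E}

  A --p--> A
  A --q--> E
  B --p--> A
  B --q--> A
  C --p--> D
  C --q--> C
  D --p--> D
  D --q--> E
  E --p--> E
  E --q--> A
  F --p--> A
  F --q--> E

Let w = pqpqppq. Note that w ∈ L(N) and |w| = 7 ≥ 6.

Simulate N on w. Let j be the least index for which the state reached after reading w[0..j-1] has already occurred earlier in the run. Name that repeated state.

A

State sequence: A -p-> A -q-> E -p-> E -q-> A -p-> A -p-> A -q-> E
First repeat at step 1: A was already visited.

The earliest repeat is at step j = 1: N is in A, which it already visited at step i = 0.
Pumping length from the standard proof: p = 6 (the number of states). The repeated state found above gives |xy| = j ≤ 6 and |y| = j − i ≥ 1.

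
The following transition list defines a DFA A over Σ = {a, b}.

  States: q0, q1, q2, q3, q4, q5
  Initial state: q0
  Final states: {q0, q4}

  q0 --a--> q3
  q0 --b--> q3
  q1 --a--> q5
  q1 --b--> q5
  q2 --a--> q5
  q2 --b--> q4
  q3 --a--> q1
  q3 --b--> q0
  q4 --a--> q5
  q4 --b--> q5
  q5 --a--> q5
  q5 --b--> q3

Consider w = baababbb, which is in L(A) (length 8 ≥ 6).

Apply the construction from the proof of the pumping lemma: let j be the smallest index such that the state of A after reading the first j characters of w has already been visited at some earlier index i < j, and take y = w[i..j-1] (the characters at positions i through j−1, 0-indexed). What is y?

aab

Run of A on w = b a a b a b b b:
  step 0: q0  (start)
  step 1: q3  (read b: q0→q3)
  step 2: q1  (read a: q3→q1)
  step 3: q5  (read a: q1→q5)
  step 4: q3  (read b: q5→q3)   ← first repeat (q3 seen earlier)
  step 5: q1  (read a: q3→q1)
  step 6: q5  (read b: q1→q5)
  step 7: q3  (read b: q5→q3)
  step 8: q0  (read b: q3→q0)

So i = 1, j = 4, giving x = w[0:1] = b, y = w[1:4] = aab, z = w[4:8] = abbb.
Check: |xy| = 4 ≤ 6 and |y| = 3 ≥ 1. Reading y takes A from q3 back to q3, so every xyⁱz is accepted.
Since A has 6 states, any run of length ≥ 6 visits 6+1 states, so by pigeonhole some state repeats within the first 6 steps — that repeat gives the pumpable loop.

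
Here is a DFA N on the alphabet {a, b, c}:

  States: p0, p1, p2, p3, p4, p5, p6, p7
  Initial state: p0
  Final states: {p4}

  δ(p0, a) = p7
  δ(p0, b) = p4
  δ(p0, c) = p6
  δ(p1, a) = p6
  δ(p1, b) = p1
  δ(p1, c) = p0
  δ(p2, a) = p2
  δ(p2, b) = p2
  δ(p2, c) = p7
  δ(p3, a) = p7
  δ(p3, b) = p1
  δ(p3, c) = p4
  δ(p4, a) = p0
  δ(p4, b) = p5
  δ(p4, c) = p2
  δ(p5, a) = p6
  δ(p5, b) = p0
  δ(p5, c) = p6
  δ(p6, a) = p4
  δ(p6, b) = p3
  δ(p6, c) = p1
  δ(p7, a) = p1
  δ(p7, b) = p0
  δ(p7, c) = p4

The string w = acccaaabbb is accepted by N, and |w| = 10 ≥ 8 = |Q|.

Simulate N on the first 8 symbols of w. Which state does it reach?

p5

Run of N on the first 8 characters of w = a c c c a a a b:
  step 0: p0  (start)
  step 1: p7  (read a: p0→p7)
  step 2: p4  (read c: p7→p4)
  step 3: p2  (read c: p4→p2)
  step 4: p7  (read c: p2→p7)
  step 5: p1  (read a: p7→p1)
  step 6: p6  (read a: p1→p6)
  step 7: p4  (read a: p6→p4)
  step 8: p5  (read b: p4→p5)

After reading 8 characters, N is in state p5.
(This kind of state-tracing is the core of the pumping-lemma construction: with 8 states, pigeonhole forces a repeat within the first 8 steps.)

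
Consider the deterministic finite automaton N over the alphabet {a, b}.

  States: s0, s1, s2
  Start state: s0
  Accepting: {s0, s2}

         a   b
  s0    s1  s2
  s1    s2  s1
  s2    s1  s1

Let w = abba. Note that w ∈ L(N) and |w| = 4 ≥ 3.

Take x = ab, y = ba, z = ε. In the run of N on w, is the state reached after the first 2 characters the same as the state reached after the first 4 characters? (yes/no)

Run of N on the first 4 characters of w = a b b a:
  step 0: s0  (start)
  step 1: s1  (read a: s0→s1)
  step 2: s1  (read b: s1→s1)
  step 3: s1  (read b: s1→s1)
  step 4: s2  (read a: s1→s2)

After x (step 2): s1. After xy (step 4): s2.
They differ (s1 ≠ s2), so y is not a cycle from the state after x; this split is not the one the pumping-lemma construction produces, and pumping y need not keep the string in L(N).

no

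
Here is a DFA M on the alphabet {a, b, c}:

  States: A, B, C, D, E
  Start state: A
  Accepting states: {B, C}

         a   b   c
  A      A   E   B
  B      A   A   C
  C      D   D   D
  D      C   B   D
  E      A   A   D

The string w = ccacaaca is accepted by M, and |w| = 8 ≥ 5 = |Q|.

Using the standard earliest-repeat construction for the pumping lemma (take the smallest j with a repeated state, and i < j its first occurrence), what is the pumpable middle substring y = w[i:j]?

State sequence: A -c-> B -c-> C -a-> D -c-> D -a-> C -a-> D -c-> D -a-> C
First repeat at step 4: D was already visited.

So i = 3, j = 4, giving x = w[0:3] = cca, y = w[3:4] = c, z = w[4:8] = aaca.
Check: |xy| = 4 ≤ 5 and |y| = 1 ≥ 1. Reading y takes M from D back to D, so every xyⁱz is accepted.

c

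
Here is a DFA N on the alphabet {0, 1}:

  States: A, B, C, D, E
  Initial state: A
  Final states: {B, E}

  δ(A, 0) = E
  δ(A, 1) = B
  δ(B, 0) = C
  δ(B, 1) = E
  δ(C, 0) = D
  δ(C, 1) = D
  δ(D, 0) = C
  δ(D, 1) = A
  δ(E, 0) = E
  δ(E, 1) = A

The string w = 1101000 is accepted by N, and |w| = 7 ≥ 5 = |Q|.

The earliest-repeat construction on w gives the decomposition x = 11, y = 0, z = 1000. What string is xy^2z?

xy^2z = 11·0·0·1000 = 11001000.
Reading y = 0 takes N from E back to E, so after x·y·y the machine is still in E, and z then leads to the accepting state E. Hence 11001000 ∈ L(N).

11001000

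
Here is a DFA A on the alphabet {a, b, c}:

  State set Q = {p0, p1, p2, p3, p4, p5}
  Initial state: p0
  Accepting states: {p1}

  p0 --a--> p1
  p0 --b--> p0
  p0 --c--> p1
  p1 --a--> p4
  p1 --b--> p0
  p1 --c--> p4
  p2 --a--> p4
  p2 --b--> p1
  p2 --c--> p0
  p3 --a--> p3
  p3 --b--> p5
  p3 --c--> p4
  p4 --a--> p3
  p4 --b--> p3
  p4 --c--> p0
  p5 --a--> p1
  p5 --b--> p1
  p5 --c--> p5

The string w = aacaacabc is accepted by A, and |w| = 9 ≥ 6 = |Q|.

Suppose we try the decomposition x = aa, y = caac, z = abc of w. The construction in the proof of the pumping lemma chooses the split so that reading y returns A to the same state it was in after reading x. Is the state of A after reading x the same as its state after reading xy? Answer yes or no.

State sequence: p0 -a-> p1 -a-> p4 -c-> p0 -a-> p1 -a-> p4 -c-> p0

After x (step 2): p4. After xy (step 6): p0.
They differ (p4 ≠ p0), so y is not a cycle from the state after x; this split is not the one the pumping-lemma construction produces, and pumping y need not keep the string in L(A).

no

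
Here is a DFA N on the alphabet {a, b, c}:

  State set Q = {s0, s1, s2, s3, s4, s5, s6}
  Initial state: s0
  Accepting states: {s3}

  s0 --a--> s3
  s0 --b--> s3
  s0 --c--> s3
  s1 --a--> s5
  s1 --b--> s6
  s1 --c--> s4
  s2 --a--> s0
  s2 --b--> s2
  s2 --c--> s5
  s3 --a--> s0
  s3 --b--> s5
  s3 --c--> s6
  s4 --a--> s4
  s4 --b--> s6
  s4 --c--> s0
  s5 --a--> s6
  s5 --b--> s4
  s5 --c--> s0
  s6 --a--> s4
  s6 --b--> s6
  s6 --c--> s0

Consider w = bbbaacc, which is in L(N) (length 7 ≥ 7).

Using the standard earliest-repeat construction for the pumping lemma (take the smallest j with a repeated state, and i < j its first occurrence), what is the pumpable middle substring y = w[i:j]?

State sequence: s0 -b-> s3 -b-> s5 -b-> s4 -a-> s4 -a-> s4 -c-> s0 -c-> s3
First repeat at step 4: s4 was already visited.

So i = 3, j = 4, giving x = w[0:3] = bbb, y = w[3:4] = a, z = w[4:7] = acc.
Check: |xy| = 4 ≤ 7 and |y| = 1 ≥ 1. Reading y takes N from s4 back to s4, so every xyⁱz is accepted.
With |Q| = 7, pigeonhole forces a state repeat no later than step 7; the substring read between the first and second visits to that state can be pumped.

a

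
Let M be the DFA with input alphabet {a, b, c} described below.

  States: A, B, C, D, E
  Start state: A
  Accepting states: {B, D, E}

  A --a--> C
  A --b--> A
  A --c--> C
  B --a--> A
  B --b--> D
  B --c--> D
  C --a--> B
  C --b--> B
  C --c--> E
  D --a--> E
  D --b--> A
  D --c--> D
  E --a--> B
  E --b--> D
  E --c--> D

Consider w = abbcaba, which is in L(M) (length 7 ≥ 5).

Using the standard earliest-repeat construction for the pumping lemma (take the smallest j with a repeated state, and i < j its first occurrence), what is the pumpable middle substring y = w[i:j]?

c

Run of M on w = a b b c a b a:
  step 0: A  (start)
  step 1: C  (read a: A→C)
  step 2: B  (read b: C→B)
  step 3: D  (read b: B→D)
  step 4: D  (read c: D→D)   ← first repeat (D seen earlier)
  step 5: E  (read a: D→E)
  step 6: D  (read b: E→D)
  step 7: E  (read a: D→E)

So i = 3, j = 4, giving x = w[0:3] = abb, y = w[3:4] = c, z = w[4:7] = aba.
Check: |xy| = 4 ≤ 5 and |y| = 1 ≥ 1. Reading y takes M from D back to D, so every xyⁱz is accepted.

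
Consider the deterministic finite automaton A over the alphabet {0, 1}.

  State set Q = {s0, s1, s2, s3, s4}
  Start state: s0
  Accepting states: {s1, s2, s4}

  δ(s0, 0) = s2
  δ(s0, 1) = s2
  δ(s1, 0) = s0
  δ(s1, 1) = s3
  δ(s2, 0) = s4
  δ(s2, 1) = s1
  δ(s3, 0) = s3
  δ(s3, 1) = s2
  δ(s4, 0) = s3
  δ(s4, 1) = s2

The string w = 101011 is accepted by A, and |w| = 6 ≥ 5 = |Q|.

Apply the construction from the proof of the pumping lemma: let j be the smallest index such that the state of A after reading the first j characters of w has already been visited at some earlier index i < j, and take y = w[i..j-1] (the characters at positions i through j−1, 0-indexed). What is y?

01

State sequence: s0 -1-> s2 -0-> s4 -1-> s2 -0-> s4 -1-> s2 -1-> s1
First repeat at step 3: s2 was already visited.

So i = 1, j = 3, giving x = w[0:1] = 1, y = w[1:3] = 01, z = w[3:6] = 011.
Check: |xy| = 3 ≤ 5 and |y| = 2 ≥ 1. Reading y takes A from s2 back to s2, so every xyⁱz is accepted.
The DFA has 5 states, so the proof of the pumping lemma guarantees a repeated state among the first 5+1 visited; the segment between the two visits is the pumpable y.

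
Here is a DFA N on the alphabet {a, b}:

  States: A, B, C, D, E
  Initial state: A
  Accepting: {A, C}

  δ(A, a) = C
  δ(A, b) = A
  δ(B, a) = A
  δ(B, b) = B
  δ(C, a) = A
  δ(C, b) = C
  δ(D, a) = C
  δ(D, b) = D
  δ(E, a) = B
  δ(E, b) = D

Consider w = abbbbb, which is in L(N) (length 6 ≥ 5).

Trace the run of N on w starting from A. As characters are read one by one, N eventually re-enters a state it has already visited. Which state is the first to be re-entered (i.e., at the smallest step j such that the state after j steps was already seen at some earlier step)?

C

State sequence: A -a-> C -b-> C -b-> C -b-> C -b-> C -b-> C
First repeat at step 2: C was already visited.

The earliest repeat is at step j = 2: N is in C, which it already visited at step i = 1.
The DFA has 5 states, so the proof of the pumping lemma guarantees a repeated state among the first 5+1 visited; the segment between the two visits is the pumpable y.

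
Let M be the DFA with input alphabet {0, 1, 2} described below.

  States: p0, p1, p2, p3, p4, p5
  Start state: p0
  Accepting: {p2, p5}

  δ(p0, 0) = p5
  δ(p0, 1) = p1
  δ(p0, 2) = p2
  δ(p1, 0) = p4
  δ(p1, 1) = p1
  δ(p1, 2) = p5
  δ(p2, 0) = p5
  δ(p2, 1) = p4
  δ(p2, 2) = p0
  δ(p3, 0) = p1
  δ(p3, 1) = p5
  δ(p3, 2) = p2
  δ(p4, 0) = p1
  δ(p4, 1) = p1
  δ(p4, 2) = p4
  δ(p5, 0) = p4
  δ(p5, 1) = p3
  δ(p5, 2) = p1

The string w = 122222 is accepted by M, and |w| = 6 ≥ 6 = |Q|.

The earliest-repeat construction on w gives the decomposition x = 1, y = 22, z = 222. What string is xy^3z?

xy^3z = 1·22·22·22·222 = 1222222222.
Reading y = 22 takes M from p1 back to p1, so after x·y·y·y the machine is still in p1, and z then leads to the accepting state p5. Hence 1222222222 ∈ L(M).

1222222222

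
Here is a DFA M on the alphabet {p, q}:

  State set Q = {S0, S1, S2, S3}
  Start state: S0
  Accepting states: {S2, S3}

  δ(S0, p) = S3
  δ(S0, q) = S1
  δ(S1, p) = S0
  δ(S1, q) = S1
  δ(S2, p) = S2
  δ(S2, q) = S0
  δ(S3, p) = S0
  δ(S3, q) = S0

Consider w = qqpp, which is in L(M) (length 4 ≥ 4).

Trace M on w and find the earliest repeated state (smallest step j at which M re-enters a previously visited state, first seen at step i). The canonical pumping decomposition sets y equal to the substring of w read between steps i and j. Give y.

q

Run of M on w = q q p p:
  step 0: S0  (start)
  step 1: S1  (read q: S0→S1)
  step 2: S1  (read q: S1→S1)   ← first repeat (S1 seen earlier)
  step 3: S0  (read p: S1→S0)
  step 4: S3  (read p: S0→S3)

So i = 1, j = 2, giving x = w[0:1] = q, y = w[1:2] = q, z = w[2:4] = pp.
Check: |xy| = 2 ≤ 4 and |y| = 1 ≥ 1. Reading y takes M from S1 back to S1, so every xyⁱz is accepted.
Pumping length from the standard proof: p = 4 (the number of states). The repeated state found above gives |xy| = j ≤ 4 and |y| = j − i ≥ 1.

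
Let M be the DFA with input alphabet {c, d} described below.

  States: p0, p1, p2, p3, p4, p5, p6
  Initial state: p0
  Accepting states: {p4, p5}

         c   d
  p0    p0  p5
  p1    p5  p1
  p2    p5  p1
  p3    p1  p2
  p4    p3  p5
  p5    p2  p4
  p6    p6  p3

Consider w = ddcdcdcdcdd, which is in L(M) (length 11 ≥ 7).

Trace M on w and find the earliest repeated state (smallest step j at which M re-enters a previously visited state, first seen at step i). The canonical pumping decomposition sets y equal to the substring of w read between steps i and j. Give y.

dcdc

Run of M on w = d d c d c d c d c d d:
  step 0: p0  (start)
  step 1: p5  (read d: p0→p5)
  step 2: p4  (read d: p5→p4)
  step 3: p3  (read c: p4→p3)
  step 4: p2  (read d: p3→p2)
  step 5: p5  (read c: p2→p5)   ← first repeat (p5 seen earlier)
  step 6: p4  (read d: p5→p4)
  step 7: p3  (read c: p4→p3)
  step 8: p2  (read d: p3→p2)
  step 9: p5  (read c: p2→p5)
  step 10: p4  (read d: p5→p4)
  step 11: p5  (read d: p4→p5)

So i = 1, j = 5, giving x = w[0:1] = d, y = w[1:5] = dcdc, z = w[5:11] = dcdcdd.
Check: |xy| = 5 ≤ 7 and |y| = 4 ≥ 1. Reading y takes M from p5 back to p5, so every xyⁱz is accepted.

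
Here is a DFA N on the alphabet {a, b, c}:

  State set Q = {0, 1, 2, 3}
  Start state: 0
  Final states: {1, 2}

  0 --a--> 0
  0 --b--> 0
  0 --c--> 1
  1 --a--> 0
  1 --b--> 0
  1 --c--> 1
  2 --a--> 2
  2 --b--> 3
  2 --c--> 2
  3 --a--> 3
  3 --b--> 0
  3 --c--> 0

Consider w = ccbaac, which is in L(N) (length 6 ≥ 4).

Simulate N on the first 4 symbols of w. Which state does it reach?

Run of N on the first 4 characters of w = c c b a:
  step 0: 0  (start)
  step 1: 1  (read c: 0→1)
  step 2: 1  (read c: 1→1)
  step 3: 0  (read b: 1→0)
  step 4: 0  (read a: 0→0)

After reading 4 characters, N is in state 0.
(This kind of state-tracing is the core of the pumping-lemma construction: with 4 states, pigeonhole forces a repeat within the first 4 steps.)

0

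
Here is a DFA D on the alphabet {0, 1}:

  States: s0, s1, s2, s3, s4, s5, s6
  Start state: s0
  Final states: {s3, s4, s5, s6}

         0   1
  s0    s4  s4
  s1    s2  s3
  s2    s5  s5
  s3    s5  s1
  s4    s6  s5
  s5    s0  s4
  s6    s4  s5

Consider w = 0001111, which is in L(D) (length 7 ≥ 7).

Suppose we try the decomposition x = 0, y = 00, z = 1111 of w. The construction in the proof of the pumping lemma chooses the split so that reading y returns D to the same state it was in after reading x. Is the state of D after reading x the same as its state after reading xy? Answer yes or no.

Run of D on the first 3 characters of w = 0 0 0:
  step 0: s0  (start)
  step 1: s4  (read 0: s0→s4)
  step 2: s6  (read 0: s4→s6)
  step 3: s4  (read 0: s6→s4)

After x (step 1): s4. After xy (step 3): s4.
They match, so y = 00 drives D around a cycle from s4 back to itself; pumping y any number of times keeps D in s4 before reading z, and xyⁱz ∈ L(D) for every i ≥ 0.

yes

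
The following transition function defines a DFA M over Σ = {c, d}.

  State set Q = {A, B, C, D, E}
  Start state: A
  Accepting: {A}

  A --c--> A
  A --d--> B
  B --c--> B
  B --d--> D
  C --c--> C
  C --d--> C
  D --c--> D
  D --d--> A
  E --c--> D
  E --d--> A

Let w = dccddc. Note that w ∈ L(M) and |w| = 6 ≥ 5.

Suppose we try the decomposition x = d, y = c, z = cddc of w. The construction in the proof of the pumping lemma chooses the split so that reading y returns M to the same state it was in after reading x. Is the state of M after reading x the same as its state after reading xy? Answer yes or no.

yes

Run of M on the first 2 characters of w = d c:
  step 0: A  (start)
  step 1: B  (read d: A→B)
  step 2: B  (read c: B→B)

After x (step 1): B. After xy (step 2): B.
They match, so y = c drives M around a cycle from B back to itself; pumping y any number of times keeps M in B before reading z, and xyⁱz ∈ L(M) for every i ≥ 0.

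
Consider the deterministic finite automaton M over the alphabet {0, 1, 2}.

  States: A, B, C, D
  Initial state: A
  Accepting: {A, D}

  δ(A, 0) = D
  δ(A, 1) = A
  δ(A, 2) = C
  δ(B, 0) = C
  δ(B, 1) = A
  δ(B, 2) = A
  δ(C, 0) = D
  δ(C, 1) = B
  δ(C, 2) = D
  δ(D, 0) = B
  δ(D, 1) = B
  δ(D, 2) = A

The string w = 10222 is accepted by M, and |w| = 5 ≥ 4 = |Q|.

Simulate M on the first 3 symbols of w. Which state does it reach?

State sequence: A -1-> A -0-> D -2-> A

After reading 3 characters, M is in state A.
(This kind of state-tracing is the core of the pumping-lemma construction: with 4 states, pigeonhole forces a repeat within the first 4 steps.)

A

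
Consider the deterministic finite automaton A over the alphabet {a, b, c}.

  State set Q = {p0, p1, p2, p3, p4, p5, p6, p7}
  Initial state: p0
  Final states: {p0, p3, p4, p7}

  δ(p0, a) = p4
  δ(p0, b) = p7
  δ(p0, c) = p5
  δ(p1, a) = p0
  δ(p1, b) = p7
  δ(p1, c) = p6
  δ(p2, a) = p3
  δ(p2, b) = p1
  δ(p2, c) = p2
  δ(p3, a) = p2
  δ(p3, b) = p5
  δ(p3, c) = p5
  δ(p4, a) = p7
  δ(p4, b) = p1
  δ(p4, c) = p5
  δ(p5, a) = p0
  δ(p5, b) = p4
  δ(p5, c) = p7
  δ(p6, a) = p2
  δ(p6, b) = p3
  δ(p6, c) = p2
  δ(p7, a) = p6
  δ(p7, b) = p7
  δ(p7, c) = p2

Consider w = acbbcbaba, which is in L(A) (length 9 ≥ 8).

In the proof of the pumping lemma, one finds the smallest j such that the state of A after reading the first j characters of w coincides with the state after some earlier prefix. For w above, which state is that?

p4

Run of A on w = a c b b c b a b a:
  step 0: p0  (start)
  step 1: p4  (read a: p0→p4)
  step 2: p5  (read c: p4→p5)
  step 3: p4  (read b: p5→p4)   ← first repeat (p4 seen earlier)
  step 4: p1  (read b: p4→p1)
  step 5: p6  (read c: p1→p6)
  step 6: p3  (read b: p6→p3)
  step 7: p2  (read a: p3→p2)
  step 8: p1  (read b: p2→p1)
  step 9: p0  (read a: p1→p0)

The earliest repeat is at step j = 3: A is in p4, which it already visited at step i = 1.
Since A has 8 states, any run of length ≥ 8 visits 8+1 states, so by pigeonhole some state repeats within the first 8 steps — that repeat gives the pumpable loop.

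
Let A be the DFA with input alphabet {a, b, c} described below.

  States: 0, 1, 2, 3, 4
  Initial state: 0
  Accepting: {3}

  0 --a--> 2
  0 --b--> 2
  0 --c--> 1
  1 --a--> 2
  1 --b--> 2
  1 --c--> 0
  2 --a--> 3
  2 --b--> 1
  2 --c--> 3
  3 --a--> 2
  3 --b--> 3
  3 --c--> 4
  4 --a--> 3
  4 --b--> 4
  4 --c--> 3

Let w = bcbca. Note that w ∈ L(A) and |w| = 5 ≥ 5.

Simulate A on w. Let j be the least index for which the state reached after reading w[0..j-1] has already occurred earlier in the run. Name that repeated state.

3

Run of A on w = b c b c a:
  step 0: 0  (start)
  step 1: 2  (read b: 0→2)
  step 2: 3  (read c: 2→3)
  step 3: 3  (read b: 3→3)   ← first repeat (3 seen earlier)
  step 4: 4  (read c: 3→4)
  step 5: 3  (read a: 4→3)

The earliest repeat is at step j = 3: A is in 3, which it already visited at step i = 2.
Pumping length from the standard proof: p = 5 (the number of states). The repeated state found above gives |xy| = j ≤ 5 and |y| = j − i ≥ 1.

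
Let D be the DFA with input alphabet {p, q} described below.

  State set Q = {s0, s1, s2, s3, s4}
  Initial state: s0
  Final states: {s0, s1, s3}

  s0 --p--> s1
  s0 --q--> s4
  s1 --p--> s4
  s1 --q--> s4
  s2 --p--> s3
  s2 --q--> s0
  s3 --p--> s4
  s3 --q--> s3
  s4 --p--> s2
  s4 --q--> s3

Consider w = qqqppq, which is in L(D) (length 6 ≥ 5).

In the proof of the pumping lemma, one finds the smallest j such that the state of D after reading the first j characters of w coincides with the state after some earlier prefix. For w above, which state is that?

Run of D on w = q q q p p q:
  step 0: s0  (start)
  step 1: s4  (read q: s0→s4)
  step 2: s3  (read q: s4→s3)
  step 3: s3  (read q: s3→s3)   ← first repeat (s3 seen earlier)
  step 4: s4  (read p: s3→s4)
  step 5: s2  (read p: s4→s2)
  step 6: s0  (read q: s2→s0)

The earliest repeat is at step j = 3: D is in s3, which it already visited at step i = 2.
The DFA has 5 states, so the proof of the pumping lemma guarantees a repeated state among the first 5+1 visited; the segment between the two visits is the pumpable y.

s3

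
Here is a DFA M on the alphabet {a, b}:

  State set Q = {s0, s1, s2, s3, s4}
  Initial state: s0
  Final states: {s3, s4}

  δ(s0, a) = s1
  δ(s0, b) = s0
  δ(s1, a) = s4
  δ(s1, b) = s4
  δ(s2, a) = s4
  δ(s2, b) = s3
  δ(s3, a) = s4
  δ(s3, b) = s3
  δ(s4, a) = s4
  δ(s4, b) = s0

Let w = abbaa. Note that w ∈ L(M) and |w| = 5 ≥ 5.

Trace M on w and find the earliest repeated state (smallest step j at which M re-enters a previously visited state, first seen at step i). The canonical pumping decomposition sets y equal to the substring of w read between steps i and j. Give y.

abb

Run of M on w = a b b a a:
  step 0: s0  (start)
  step 1: s1  (read a: s0→s1)
  step 2: s4  (read b: s1→s4)
  step 3: s0  (read b: s4→s0)   ← first repeat (s0 seen earlier)
  step 4: s1  (read a: s0→s1)
  step 5: s4  (read a: s1→s4)

So i = 0, j = 3, giving x = w[0:0] = ε, y = w[0:3] = abb, z = w[3:5] = aa.
Check: |xy| = 3 ≤ 5 and |y| = 3 ≥ 1. Reading y takes M from s0 back to s0, so every xyⁱz is accepted.
The DFA has 5 states, so the proof of the pumping lemma guarantees a repeated state among the first 5+1 visited; the segment between the two visits is the pumpable y.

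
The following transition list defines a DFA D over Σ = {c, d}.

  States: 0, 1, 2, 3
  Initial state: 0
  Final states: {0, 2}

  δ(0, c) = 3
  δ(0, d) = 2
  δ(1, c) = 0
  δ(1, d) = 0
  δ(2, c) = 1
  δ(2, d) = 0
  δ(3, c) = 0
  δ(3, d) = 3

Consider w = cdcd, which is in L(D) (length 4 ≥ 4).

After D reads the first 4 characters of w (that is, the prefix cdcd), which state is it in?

2

State sequence: 0 -c-> 3 -d-> 3 -c-> 0 -d-> 2

After reading 4 characters, D is in state 2.
(This kind of state-tracing is the core of the pumping-lemma construction: with 4 states, pigeonhole forces a repeat within the first 4 steps.)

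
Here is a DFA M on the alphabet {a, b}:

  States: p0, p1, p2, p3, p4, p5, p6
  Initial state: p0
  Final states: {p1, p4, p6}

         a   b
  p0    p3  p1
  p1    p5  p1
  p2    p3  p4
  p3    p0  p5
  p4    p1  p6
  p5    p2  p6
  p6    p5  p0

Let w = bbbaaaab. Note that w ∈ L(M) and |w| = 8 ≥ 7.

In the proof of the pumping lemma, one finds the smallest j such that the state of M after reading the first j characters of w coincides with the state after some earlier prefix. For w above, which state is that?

p1

State sequence: p0 -b-> p1 -b-> p1 -b-> p1 -a-> p5 -a-> p2 -a-> p3 -a-> p0 -b-> p1
First repeat at step 2: p1 was already visited.

The earliest repeat is at step j = 2: M is in p1, which it already visited at step i = 1.
With |Q| = 7, pigeonhole forces a state repeat no later than step 7; the substring read between the first and second visits to that state can be pumped.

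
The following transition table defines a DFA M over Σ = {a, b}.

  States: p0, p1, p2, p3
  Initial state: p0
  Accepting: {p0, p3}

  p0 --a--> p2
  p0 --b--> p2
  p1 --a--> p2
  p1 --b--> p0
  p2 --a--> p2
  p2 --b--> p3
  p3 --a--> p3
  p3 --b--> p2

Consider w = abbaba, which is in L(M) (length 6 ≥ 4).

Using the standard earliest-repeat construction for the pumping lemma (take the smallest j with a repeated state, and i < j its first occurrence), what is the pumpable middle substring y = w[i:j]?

State sequence: p0 -a-> p2 -b-> p3 -b-> p2 -a-> p2 -b-> p3 -a-> p3
First repeat at step 3: p2 was already visited.

So i = 1, j = 3, giving x = w[0:1] = a, y = w[1:3] = bb, z = w[3:6] = aba.
Check: |xy| = 3 ≤ 4 and |y| = 2 ≥ 1. Reading y takes M from p2 back to p2, so every xyⁱz is accepted.
With |Q| = 4, pigeonhole forces a state repeat no later than step 4; the substring read between the first and second visits to that state can be pumped.

bb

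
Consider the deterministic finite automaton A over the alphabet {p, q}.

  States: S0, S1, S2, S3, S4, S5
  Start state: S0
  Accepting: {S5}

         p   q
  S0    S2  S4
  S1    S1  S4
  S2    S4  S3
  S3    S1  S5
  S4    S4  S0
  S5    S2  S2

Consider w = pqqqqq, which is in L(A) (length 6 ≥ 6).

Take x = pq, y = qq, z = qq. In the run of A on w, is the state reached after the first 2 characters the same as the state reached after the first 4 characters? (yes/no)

Run of A on the first 4 characters of w = p q q q:
  step 0: S0  (start)
  step 1: S2  (read p: S0→S2)
  step 2: S3  (read q: S2→S3)
  step 3: S5  (read q: S3→S5)
  step 4: S2  (read q: S5→S2)

After x (step 2): S3. After xy (step 4): S2.
They differ (S3 ≠ S2), so y is not a cycle from the state after x; this split is not the one the pumping-lemma construction produces, and pumping y need not keep the string in L(A).

no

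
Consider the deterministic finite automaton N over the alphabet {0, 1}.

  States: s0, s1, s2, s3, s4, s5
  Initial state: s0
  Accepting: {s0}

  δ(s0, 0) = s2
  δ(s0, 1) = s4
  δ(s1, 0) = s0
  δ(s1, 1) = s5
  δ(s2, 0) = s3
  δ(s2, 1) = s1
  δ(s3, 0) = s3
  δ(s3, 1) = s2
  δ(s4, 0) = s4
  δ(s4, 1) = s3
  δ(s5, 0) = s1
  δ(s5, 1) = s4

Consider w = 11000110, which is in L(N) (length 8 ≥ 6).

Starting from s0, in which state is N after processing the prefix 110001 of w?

s2

State sequence: s0 -1-> s4 -1-> s3 -0-> s3 -0-> s3 -0-> s3 -1-> s2

After reading 6 characters, N is in state s2.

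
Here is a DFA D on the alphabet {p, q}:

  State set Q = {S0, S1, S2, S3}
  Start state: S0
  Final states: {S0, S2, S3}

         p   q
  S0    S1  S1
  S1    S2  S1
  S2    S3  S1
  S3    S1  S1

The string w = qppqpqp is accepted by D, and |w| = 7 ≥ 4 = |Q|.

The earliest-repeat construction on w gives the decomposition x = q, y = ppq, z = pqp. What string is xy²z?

xy^2z = q·ppq·ppq·pqp = qppqppqpqp.
Reading y = ppq takes D from S1 back to S1, so after x·y·y the machine is still in S1, and z then leads to the accepting state S2. Hence qppqppqpqp ∈ L(D).

qppqppqpqp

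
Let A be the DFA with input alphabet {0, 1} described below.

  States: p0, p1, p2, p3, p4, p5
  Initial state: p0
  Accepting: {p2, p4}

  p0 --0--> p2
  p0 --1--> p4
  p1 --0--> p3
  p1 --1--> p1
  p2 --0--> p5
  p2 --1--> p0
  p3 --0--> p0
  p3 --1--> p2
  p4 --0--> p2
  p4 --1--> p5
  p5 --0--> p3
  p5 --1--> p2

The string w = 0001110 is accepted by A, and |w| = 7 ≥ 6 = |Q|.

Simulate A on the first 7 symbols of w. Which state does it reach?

State sequence: p0 -0-> p2 -0-> p5 -0-> p3 -1-> p2 -1-> p0 -1-> p4 -0-> p2

After reading 7 characters, A is in state p2.

p2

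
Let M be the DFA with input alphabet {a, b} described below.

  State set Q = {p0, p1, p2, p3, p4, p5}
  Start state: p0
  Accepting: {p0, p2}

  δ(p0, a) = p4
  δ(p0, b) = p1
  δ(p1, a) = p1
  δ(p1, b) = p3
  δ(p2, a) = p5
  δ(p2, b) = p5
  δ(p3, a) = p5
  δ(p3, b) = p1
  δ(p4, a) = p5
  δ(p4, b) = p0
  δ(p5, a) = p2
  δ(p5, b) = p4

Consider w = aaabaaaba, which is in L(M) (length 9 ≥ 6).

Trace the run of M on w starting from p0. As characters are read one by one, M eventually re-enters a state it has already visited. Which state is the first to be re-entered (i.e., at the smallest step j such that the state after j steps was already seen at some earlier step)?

p5

State sequence: p0 -a-> p4 -a-> p5 -a-> p2 -b-> p5 -a-> p2 -a-> p5 -a-> p2 -b-> p5 -a-> p2
First repeat at step 4: p5 was already visited.

The earliest repeat is at step j = 4: M is in p5, which it already visited at step i = 2.
Pumping length from the standard proof: p = 6 (the number of states). The repeated state found above gives |xy| = j ≤ 6 and |y| = j − i ≥ 1.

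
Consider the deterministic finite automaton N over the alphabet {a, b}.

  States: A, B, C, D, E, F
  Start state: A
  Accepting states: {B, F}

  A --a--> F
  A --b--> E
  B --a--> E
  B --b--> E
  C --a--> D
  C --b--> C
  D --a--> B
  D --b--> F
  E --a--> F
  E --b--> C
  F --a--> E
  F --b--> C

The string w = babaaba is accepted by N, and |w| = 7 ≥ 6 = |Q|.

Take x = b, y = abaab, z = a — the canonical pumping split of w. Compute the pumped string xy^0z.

xy⁰z = xz = b·a = ba.
Reading y = abaab takes N from E back to E, so after x the machine is still in E, and z then leads to the accepting state F. Hence ba ∈ L(N).

ba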